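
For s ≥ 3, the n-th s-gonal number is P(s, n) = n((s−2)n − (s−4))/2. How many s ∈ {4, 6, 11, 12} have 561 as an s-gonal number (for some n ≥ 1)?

2

s = 4: P(4, 23) = 529 and P(4, 24) = 576; 561 is not s-gonal.
s = 6: P(6, 17) = 561. ✓
s = 11: P(11, 11) = 506 and P(11, 12) = 606; 561 is not s-gonal.
s = 12: P(12, 11) = 561. ✓
Hits: s ∈ {6, 12} → 2.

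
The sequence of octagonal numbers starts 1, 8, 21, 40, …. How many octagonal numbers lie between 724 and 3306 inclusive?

The n-th octagonal number is n(3n−2).
Smallest index with value ≥ 724: n = 16 (giving 736).
Largest index with value ≤ 3306: n = 33 (giving 3201).
Indices 16 through 33: 18 terms.

18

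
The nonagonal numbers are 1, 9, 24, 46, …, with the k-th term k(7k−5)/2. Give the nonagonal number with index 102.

36159

The 102nd nonagonal number is n(7n−5)/2 with n = 102.
102·(7·102 − 5)/2 = 102·709/2 = 36159.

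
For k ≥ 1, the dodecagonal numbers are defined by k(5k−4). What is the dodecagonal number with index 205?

209305

205·(5·205 − 4) = 205·1021 = 209305.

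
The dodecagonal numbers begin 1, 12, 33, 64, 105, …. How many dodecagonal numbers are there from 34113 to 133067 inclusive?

The n-th dodecagonal number is n(5n−4).
Smallest index with value ≥ 34113: n = 83 (giving 34113).
Largest index with value ≤ 133067: n = 163 (giving 132193).
Indices 83 through 163: 81 terms.

81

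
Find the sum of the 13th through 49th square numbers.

39775

Σ_{i=13}^{49} i² = 40425 − 650 = 39775.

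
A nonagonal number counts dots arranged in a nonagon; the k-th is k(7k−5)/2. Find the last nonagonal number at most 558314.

556206

Solve n(7n−5)/2 ≤ 558314 for integer n.
n = 399 gives 556206 ≤ 558314, while n = 400 gives 559000 > 558314; so the answer is 556206.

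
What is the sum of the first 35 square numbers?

14910

Σ_{i=1}^{35} i² = 35·36·71/6 = 14910.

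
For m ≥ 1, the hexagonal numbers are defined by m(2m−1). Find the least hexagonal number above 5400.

5565

Solve n(2n−1) > 5400 for integer n.
The largest n with value ≤ 5400 is 52 (since 5356 ≤ 5400 < 5565), so the first above is n = 53, value 5565.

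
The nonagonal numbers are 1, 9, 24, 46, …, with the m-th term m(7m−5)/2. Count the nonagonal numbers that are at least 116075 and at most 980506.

The n-th nonagonal number is n(7n−5)/2.
Smallest index with value ≥ 116075: n = 183 (giving 116754).
Largest index with value ≤ 980506: n = 529 (giving 978121).
Indices 183 through 529: 347 terms.

347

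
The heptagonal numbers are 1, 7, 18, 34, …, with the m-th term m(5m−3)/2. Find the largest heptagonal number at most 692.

Solve n(5n−3)/2 ≤ 692 for integer n.
n = 16 gives 616 ≤ 692, while n = 17 gives 697 > 692; so the answer is 616.

616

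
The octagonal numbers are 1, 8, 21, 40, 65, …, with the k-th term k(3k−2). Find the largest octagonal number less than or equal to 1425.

1408

Solve n(3n−2) ≤ 1425 for integer n.
n = 22 gives 1408 ≤ 1425, while n = 23 gives 1541 > 1425; so the answer is 1408.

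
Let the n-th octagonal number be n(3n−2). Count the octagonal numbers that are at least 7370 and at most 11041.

12

The n-th octagonal number is n(3n−2).
Smallest index with value ≥ 7370: n = 50 (giving 7400).
Largest index with value ≤ 11041: n = 61 (giving 11041).
Indices 50 through 61: 12 terms.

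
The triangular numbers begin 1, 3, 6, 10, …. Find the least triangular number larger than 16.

21

Solve n(n+1)/2 > 16 for integer n.
The largest n with value ≤ 16 is 5 (since 15 ≤ 16 < 21), so the first above is n = 6, value 21.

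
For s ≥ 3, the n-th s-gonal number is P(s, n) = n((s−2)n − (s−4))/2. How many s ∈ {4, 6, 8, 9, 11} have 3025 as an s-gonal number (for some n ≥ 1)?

s = 4: P(4, 55) = 3025. ✓
s = 6: P(6, 39) = 3003 and P(6, 40) = 3160; 3025 is not s-gonal.
s = 8: P(8, 32) = 3008 and P(8, 33) = 3201; 3025 is not s-gonal.
s = 9: P(9, 29) = 2871 and P(9, 30) = 3075; 3025 is not s-gonal.
s = 11: P(11, 26) = 2951 and P(11, 27) = 3186; 3025 is not s-gonal.
Hits: s ∈ {4} → 1.

1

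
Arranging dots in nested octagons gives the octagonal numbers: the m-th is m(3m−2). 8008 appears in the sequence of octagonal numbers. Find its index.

52

Set n(3n−2) = 8008, giving 3n² − 2n − 8008 = 0.
So n = (2 + 310) / 6 = 312/6 = 52.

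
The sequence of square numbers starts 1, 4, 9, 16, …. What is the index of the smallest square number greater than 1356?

37

Solve n² > 1356 for integer n.
The largest n with value ≤ 1356 is 36 (since 1296 ≤ 1356 < 1369), so the first above is n = 37, value 1369.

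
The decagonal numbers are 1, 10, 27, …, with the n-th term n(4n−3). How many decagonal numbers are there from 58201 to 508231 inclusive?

The n-th decagonal number is n(4n−3).
Smallest index with value ≥ 58201: n = 121 (giving 58201).
Largest index with value ≤ 508231: n = 356 (giving 505876).
Indices 121 through 356: 236 terms.

236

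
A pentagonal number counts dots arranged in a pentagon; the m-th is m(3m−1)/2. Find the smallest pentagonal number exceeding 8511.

8626

Solve n(3n−1)/2 > 8511 for integer n.
The largest n with value ≤ 8511 is 75 (since 8400 ≤ 8511 < 8626), so the first above is n = 76, value 8626.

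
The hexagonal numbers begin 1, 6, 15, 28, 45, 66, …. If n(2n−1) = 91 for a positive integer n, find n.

7

Set n(2n−1) = 91, giving 2n² − n − 91 = 0.
The discriminant is 1 + 8·91 = 729, and √729 = 27.
So n = (1 + 27) / 4 = 28/4 = 7.
Check: 7·(2·7 − 1) = 91. ✓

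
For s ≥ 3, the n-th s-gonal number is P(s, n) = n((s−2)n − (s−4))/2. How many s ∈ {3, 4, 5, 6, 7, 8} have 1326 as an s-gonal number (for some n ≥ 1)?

s = 3: P(3, 51) = 1326. ✓
s = 4: P(4, 36) = 1296 and P(4, 37) = 1369; 1326 is not s-gonal.
s = 5: P(5, 29) = 1247 and P(5, 30) = 1335; 1326 is not s-gonal.
s = 6: P(6, 26) = 1326. ✓
s = 7: P(7, 23) = 1288 and P(7, 24) = 1404; 1326 is not s-gonal.
s = 8: P(8, 21) = 1281 and P(8, 22) = 1408; 1326 is not s-gonal.
Hits: s ∈ {3, 6} → 2.

2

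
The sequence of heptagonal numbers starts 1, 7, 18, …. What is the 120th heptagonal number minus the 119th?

Consecutive heptagonal numbers differ by 5n − 4: here 5·120 − 4 = 596.

596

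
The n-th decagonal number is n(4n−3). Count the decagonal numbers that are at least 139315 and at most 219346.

48

The n-th decagonal number is n(4n−3).
Smallest index with value ≥ 139315: n = 187 (giving 139315).
Largest index with value ≤ 219346: n = 234 (giving 218322).
Indices 187 through 234: 48 terms.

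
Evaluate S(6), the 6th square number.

36

The 6th square number is n² with n = 6.
6² = 36.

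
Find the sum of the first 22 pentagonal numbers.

5566

Σ i(3i−1)/2 = (3Σi² − Σi) / 2 over i = 1..22.
Σi = 253 and Σi² = 3795.
(3·3795 − 1·253) / 2 = 11132/2 = 5566.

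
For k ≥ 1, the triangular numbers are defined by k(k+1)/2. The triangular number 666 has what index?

Set n(n+1)/2 = 666, giving n² + n − 1332 = 0.
So n = (-1 + 73) / 2 = 72/2 = 36.

36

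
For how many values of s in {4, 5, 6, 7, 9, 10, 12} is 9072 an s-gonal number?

s = 4: P(4, 95) = 9025 and P(4, 96) = 9216; 9072 is not s-gonal.
s = 5: P(5, 77) = 8855 and P(5, 78) = 9087; 9072 is not s-gonal.
s = 6: P(6, 67) = 8911 and P(6, 68) = 9180; 9072 is not s-gonal.
s = 7: P(7, 60) = 8910 and P(7, 61) = 9211; 9072 is not s-gonal.
s = 9: P(9, 51) = 8976 and P(9, 52) = 9334; 9072 is not s-gonal.
s = 10: P(10, 48) = 9072. ✓
s = 12: P(12, 42) = 8652 and P(12, 43) = 9073; 9072 is not s-gonal.
Hits: s ∈ {10} → 1.

1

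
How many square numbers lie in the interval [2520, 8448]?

41

The n-th square number is n².
Smallest index with value ≥ 2520: n = 51 (giving 2601).
Largest index with value ≤ 8448: n = 91 (giving 8281).
Indices 51 through 91: 41 terms.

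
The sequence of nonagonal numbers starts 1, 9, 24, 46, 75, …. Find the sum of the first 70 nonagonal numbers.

Σ i(7i−5)/2 = (7Σi² − 5Σi) / 2 over i = 1..70.
Σi = 2485 and Σi² = 116795.
(7·116795 − 5·2485) / 2 = 805140/2 = 402570.

402570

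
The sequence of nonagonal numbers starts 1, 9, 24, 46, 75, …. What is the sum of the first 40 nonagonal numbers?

Σ i(7i−5)/2 = (7Σi² − 5Σi) / 2 over i = 1..40.
Σi = 820 and Σi² = 22140.
(7·22140 − 5·820) / 2 = 150880/2 = 75440.

75440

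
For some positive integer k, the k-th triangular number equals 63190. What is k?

Set n(n+1)/2 = 63190, giving n² + n − 126380 = 0.
The discriminant is 1 + 8·63190 = 505521, and √505521 = 711.
So n = (-1 + 711) / 2 = 710/2 = 355.
Check: 355·356/2 = 63190. ✓

355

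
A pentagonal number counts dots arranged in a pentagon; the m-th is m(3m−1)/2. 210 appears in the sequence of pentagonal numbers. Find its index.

Set n(3n−1)/2 = 210, giving 3n² − n − 420 = 0.
The discriminant is 1 + 24·210 = 5041, and √5041 = 71.
So n = (1 + 71) / 6 = 72/6 = 12.

12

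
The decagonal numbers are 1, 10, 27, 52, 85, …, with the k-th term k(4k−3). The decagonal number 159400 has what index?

200

Set n(4n−3) = 159400, giving 4n² − 3n − 159400 = 0.
So n = (3 + 1597) / 8 = 1600/8 = 200.
Check: 200·(4·200 − 3) = 159400. ✓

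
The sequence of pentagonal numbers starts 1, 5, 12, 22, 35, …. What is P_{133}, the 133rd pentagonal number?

133·(3·133 − 1)/2 = 133·398/2 = 133·199 = 26467.

26467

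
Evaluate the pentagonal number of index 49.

3577

49·(3·49 − 1)/2 = 49·146/2 = 49·73 = 3577.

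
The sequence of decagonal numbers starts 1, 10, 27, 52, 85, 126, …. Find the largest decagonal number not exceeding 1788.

1701

Solve n(4n−3) ≤ 1788 for integer n.
n = 21 gives 1701 ≤ 1788, while n = 22 gives 1870 > 1788; so the answer is 1701.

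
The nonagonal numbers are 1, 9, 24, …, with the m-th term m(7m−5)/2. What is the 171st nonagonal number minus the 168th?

171·(7·171 − 5)/2 = 101916 and 168·(7·168 − 5)/2 = 98364.
Difference: 101916 − 98364 = 3552.

3552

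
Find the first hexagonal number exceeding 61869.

62481

Solve n(2n−1) > 61869 for integer n.
The largest n with value ≤ 61869 is 176 (since 61776 ≤ 61869 < 62481), so the first above is n = 177, value 62481.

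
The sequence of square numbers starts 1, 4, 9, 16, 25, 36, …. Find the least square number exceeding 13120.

Solve n² > 13120 for integer n.
The largest n with value ≤ 13120 is 114 (since 12996 ≤ 13120 < 13225), so the first above is n = 115, value 13225.

13225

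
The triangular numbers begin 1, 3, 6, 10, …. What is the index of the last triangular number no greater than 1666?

Solve n(n+1)/2 ≤ 1666 for integer n.
n = 57 gives 1653 ≤ 1666, while n = 58 gives 1711 > 1666; so the answer is index 57.

57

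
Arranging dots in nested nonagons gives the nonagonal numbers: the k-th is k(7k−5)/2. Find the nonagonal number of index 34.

The 34th nonagonal number is n(7n−5)/2 with n = 34.
34·(7·34 − 5)/2 = 34·233/2 = 3961.

3961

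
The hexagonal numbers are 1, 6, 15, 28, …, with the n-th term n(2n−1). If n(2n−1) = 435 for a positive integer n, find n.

Set n(2n−1) = 435, giving 2n² − n − 435 = 0.
So n = (1 + 59) / 4 = 60/4 = 15.
Check: 15·(2·15 − 1) = 435. ✓

15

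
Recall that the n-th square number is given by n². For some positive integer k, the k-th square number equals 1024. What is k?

We need n² = 1024, so n = √1024 = 32.
Check: 32² = 1024. ✓

32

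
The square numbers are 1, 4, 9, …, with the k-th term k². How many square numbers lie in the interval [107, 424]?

10

The n-th square number is n².
Smallest index with value ≥ 107: n = 11 (giving 121).
Largest index with value ≤ 424: n = 20 (giving 400).
Indices 11 through 20: 10 terms.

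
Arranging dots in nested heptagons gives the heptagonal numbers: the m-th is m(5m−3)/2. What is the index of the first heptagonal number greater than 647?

Solve n(5n−3)/2 > 647 for integer n.
The largest n with value ≤ 647 is 16 (since 616 ≤ 647 < 697), so the first above is n = 17, value 697.

17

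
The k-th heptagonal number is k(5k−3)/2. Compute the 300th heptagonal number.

The 300th heptagonal number is n(5n−3)/2 with n = 300.
300·(5·300 − 3)/2 = 300·1497/2 = 224550.

224550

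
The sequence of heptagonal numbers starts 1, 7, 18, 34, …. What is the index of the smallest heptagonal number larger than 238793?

Solve n(5n−3)/2 > 238793 for integer n.
The largest n with value ≤ 238793 is 309 (since 238239 ≤ 238793 < 239785), so the first above is n = 310, value 239785.

310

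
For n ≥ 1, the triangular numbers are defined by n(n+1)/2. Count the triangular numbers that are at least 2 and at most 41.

The n-th triangular number is n(n+1)/2.
Smallest index with value ≥ 2: n = 2 (giving 3).
Largest index with value ≤ 41: n = 8 (giving 36).
Indices 2 through 8: 7 terms.

7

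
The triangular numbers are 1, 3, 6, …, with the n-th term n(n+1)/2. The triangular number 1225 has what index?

49

Set n(n+1)/2 = 1225, giving n² + n − 2450 = 0.
So n = (-1 + 99) / 2 = 98/2 = 49.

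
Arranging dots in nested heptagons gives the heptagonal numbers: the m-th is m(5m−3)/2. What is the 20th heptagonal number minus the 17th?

273

20·(5·20 − 3)/2 = 970 and 17·(5·17 − 3)/2 = 697.
Difference: 970 − 697 = 273.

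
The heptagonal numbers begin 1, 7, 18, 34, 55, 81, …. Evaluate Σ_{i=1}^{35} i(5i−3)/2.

36330

Σ i(5i−3)/2 = (5Σi² − 3Σi) / 2 over i = 1..35.
Σi = 630 and Σi² = 14910.
(5·14910 − 3·630) / 2 = 72660/2 = 36330.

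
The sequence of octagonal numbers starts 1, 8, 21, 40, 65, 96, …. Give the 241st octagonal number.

173761

The 241st octagonal number is n(3n−2) with n = 241.
241·(3·241 − 2) = 241·721 = 173761.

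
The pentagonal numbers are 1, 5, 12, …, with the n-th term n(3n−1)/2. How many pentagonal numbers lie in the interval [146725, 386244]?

The n-th pentagonal number is n(3n−1)/2.
Smallest index with value ≥ 146725: n = 313 (giving 146797).
Largest index with value ≤ 386244: n = 507 (giving 385320).
Indices 313 through 507: 195 terms.

195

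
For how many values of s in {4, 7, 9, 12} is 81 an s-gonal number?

s = 4: P(4, 9) = 81. ✓
s = 7: P(7, 6) = 81. ✓
s = 9: P(9, 5) = 75 and P(9, 6) = 111; 81 is not s-gonal.
s = 12: P(12, 4) = 64 and P(12, 5) = 105; 81 is not s-gonal.
Hits: s ∈ {4, 7} → 2.

2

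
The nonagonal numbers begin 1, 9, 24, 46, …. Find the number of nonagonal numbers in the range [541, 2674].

The n-th nonagonal number is n(7n−5)/2.
Smallest index with value ≥ 541: n = 13 (giving 559).
Largest index with value ≤ 2674: n = 28 (giving 2674).
Indices 13 through 28: 16 terms.

16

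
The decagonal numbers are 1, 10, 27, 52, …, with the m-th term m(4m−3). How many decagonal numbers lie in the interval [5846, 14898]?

23

The n-th decagonal number is n(4n−3).
Smallest index with value ≥ 5846: n = 39 (giving 5967).
Largest index with value ≤ 14898: n = 61 (giving 14701).
Indices 39 through 61: 23 terms.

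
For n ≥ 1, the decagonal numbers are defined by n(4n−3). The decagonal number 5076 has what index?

Set n(4n−3) = 5076, giving 4n² − 3n − 5076 = 0.
The discriminant is 9 + 16·5076 = 81225, and √81225 = 285.
So n = (3 + 285) / 8 = 288/8 = 36.

36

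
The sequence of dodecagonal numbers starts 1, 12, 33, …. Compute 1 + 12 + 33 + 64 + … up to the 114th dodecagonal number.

2475605

Σ i(5i−4) = 5Σi² − 4Σi over i = 1..114.
Σi = 6555 and Σi² = 500365.
5·500365 − 4·6555 = 2475605.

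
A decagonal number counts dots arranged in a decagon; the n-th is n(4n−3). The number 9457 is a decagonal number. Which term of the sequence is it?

49

Set n(4n−3) = 9457, giving 4n² − 3n − 9457 = 0.
The discriminant is 9 + 16·9457 = 151321, and √151321 = 389.
So n = (3 + 389) / 8 = 392/8 = 49.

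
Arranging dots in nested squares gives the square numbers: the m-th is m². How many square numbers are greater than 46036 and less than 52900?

The n-th square number is n².
Smallest index with value > 46036: n = 215 (giving 46225).
Largest index with value < 52900: n = 229 (giving 52441).
Indices 215 through 229: 15 terms.

15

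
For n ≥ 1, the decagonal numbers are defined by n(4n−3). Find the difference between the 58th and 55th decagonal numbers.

58·(4·58 − 3) = 13282 and 55·(4·55 − 3) = 11935.
Difference: 13282 − 11935 = 1347.

1347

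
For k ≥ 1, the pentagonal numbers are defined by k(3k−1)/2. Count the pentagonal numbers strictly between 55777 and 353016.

The n-th pentagonal number is n(3n−1)/2.
Smallest index with value > 55777: n = 194 (giving 56357).
Largest index with value < 353016: n = 485 (giving 352595).
Indices 194 through 485: 292 terms.

292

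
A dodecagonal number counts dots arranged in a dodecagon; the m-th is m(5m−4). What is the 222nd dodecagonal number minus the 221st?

2211

Consecutive dodecagonal numbers differ by 10n − 9: here 10·222 − 9 = 2211.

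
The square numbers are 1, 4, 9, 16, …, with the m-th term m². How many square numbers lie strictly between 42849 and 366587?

398

The n-th square number is n².
Smallest index with value > 42849: n = 208 (giving 43264).
Largest index with value < 366587: n = 605 (giving 366025).
Indices 208 through 605: 398 terms.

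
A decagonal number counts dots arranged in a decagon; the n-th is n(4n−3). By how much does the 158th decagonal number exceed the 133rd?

158·(4·158 − 3) = 99382 and 133·(4·133 − 3) = 70357.
Difference: 99382 − 70357 = 29025.

29025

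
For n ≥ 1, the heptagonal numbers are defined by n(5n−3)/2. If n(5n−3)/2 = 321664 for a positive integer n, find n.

Set n(5n−3)/2 = 321664, giving 5n² − 3n − 643328 = 0.
The discriminant is 9 + 40·321664 = 12866569, and √12866569 = 3587.
So n = (3 + 3587) / 10 = 3590/10 = 359.

359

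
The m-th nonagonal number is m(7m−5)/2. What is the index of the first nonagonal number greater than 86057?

Solve n(7n−5)/2 > 86057 for integer n.
The largest n with value ≤ 86057 is 157 (since 85879 ≤ 86057 < 86979), so the first above is n = 158, value 86979.

158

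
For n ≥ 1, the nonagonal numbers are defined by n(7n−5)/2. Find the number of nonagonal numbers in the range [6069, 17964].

31

The n-th nonagonal number is n(7n−5)/2.
Smallest index with value ≥ 6069: n = 42 (giving 6069).
Largest index with value ≤ 17964: n = 72 (giving 17964).
Indices 42 through 72: 31 terms.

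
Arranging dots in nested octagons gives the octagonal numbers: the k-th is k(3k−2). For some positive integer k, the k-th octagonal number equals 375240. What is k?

Set n(3n−2) = 375240, giving 3n² − 2n − 375240 = 0.
So n = (2 + 2122) / 6 = 2124/6 = 354.

354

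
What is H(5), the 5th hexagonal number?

The 5th hexagonal number is n(2n−1) with n = 5.
5·(2·5 − 1) = 5·9 = 45.

45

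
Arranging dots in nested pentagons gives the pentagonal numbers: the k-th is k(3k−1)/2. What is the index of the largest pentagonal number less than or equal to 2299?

Solve n(3n−1)/2 ≤ 2299 for integer n.
n = 39 gives 2262 ≤ 2299, while n = 40 gives 2380 > 2299; so the answer is index 39.

39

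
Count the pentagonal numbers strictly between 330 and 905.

9

The n-th pentagonal number is n(3n−1)/2.
Smallest index with value > 330: n = 16 (giving 376).
Largest index with value < 905: n = 24 (giving 852).
Indices 16 through 24: 9 terms.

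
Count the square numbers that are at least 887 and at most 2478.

20

The n-th square number is n².
Smallest index with value ≥ 887: n = 30 (giving 900).
Largest index with value ≤ 2478: n = 49 (giving 2401).
Indices 30 through 49: 20 terms.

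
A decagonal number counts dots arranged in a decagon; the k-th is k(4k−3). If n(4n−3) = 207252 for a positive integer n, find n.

228

Set n(4n−3) = 207252, giving 4n² − 3n − 207252 = 0.
So n = (3 + 1821) / 8 = 1824/8 = 228.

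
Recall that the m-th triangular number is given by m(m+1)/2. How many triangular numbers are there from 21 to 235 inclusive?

16

The n-th triangular number is n(n+1)/2.
Smallest index with value ≥ 21: n = 6 (giving 21).
Largest index with value ≤ 235: n = 21 (giving 231).
Indices 6 through 21: 16 terms.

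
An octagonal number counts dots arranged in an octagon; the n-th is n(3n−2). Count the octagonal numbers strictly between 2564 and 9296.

26

The n-th octagonal number is n(3n−2).
Smallest index with value > 2564: n = 30 (giving 2640).
Largest index with value < 9296: n = 55 (giving 8965).
Indices 30 through 55: 26 terms.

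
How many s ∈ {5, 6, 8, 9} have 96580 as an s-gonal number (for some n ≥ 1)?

s = 5: P(5, 253) = 95887 and P(5, 254) = 96647; 96580 is not s-gonal.
s = 6: P(6, 220) = 96580. ✓
s = 8: P(8, 179) = 95765 and P(8, 180) = 96840; 96580 is not s-gonal.
s = 9: P(9, 166) = 96031 and P(9, 167) = 97194; 96580 is not s-gonal.
Hits: s ∈ {6} → 1.

1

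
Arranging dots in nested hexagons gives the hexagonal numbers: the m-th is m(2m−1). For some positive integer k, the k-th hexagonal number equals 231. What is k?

Set n(2n−1) = 231, giving 2n² − n − 231 = 0.
So n = (1 + 43) / 4 = 44/4 = 11.

11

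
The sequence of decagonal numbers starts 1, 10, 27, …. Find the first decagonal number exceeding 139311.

Solve n(4n−3) > 139311 for integer n.
The largest n with value ≤ 139311 is 186 (since 137826 ≤ 139311 < 139315), so the first above is n = 187, value 139315.

139315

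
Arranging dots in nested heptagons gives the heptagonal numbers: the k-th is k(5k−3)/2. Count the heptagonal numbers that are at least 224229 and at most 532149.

162

The n-th heptagonal number is n(5n−3)/2.
Smallest index with value ≥ 224229: n = 300 (giving 224550).
Largest index with value ≤ 532149: n = 461 (giving 530611).
Indices 300 through 461: 162 terms.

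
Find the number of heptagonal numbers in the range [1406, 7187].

29

The n-th heptagonal number is n(5n−3)/2.
Smallest index with value ≥ 1406: n = 25 (giving 1525).
Largest index with value ≤ 7187: n = 53 (giving 6943).
Indices 25 through 53: 29 terms.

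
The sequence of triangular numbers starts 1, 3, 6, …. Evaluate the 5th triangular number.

5·6/2 = 30/2 = 15.

15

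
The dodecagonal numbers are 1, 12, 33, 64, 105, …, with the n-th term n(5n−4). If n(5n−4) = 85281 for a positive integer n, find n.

Set n(5n−4) = 85281, giving 5n² − 4n − 85281 = 0.
The discriminant is 16 + 20·85281 = 1705636, and √1705636 = 1306.
So n = (4 + 1306) / 10 = 1310/10 = 131.

131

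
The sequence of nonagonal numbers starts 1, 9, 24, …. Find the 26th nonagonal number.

The 26th nonagonal number is n(7n−5)/2 with n = 26.
26·(7·26 − 5)/2 = 26·177/2 = 2301.

2301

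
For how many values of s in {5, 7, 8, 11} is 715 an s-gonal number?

s = 5: P(5, 22) = 715. ✓
s = 7: P(7, 17) = 697 and P(7, 18) = 783; 715 is not s-gonal.
s = 8: P(8, 15) = 645 and P(8, 16) = 736; 715 is not s-gonal.
s = 11: P(11, 13) = 715. ✓
Hits: s ∈ {5, 11} → 2.

2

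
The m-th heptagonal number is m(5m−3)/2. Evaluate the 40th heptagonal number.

The 40th heptagonal number is n(5n−3)/2 with n = 40.
40·(5·40 − 3)/2 = 40·197/2 = 3940.

3940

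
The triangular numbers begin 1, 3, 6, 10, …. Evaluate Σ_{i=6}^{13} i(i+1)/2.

Σ i(i+1)/2 = (Σi² + Σi) / 2 over i = 6..13.
Σi = 91 − 15 = 76 and Σi² = 819 − 55 = 764.
(1·764 + 1·76) / 2 = 840/2 = 420.

420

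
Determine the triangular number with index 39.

The 39th triangular number is n(n+1)/2 with n = 39.
39·40/2 = 1560/2 = 780.

780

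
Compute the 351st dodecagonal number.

614601

351·(5·351 − 4) = 351·1751 = 614601.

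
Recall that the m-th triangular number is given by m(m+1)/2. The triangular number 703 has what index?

Set n(n+1)/2 = 703, giving n² + n − 1406 = 0.
So n = (-1 + 75) / 2 = 74/2 = 37.
Check: 37·38/2 = 703. ✓

37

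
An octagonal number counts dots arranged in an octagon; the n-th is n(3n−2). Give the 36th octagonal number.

3816

36·(3·36 − 2) = 36·106 = 3816.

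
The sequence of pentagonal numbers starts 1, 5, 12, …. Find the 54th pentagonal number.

4347

The 54th pentagonal number is n(3n−1)/2 with n = 54.
54·(3·54 − 1)/2 = 54·161/2 = 4347.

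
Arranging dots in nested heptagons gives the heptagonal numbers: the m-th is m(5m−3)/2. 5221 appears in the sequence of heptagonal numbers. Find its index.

46

Set n(5n−3)/2 = 5221, giving 5n² − 3n − 10442 = 0.
So n = (3 + 457) / 10 = 460/10 = 46.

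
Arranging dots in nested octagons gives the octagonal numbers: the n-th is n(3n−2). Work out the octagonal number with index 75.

The 75th octagonal number is n(3n−2) with n = 75.
75·(3·75 − 2) = 75·223 = 16725.

16725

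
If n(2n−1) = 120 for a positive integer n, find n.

Set n(2n−1) = 120, giving 2n² − n − 120 = 0.
So n = (1 + 31) / 4 = 32/4 = 8.

8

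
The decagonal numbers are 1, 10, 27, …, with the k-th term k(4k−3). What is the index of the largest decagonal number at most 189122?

Solve n(4n−3) ≤ 189122 for integer n.
n = 217 gives 187705 ≤ 189122, while n = 218 gives 189442 > 189122; so the answer is index 217.

217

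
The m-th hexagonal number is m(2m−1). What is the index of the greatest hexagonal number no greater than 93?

Solve n(2n−1) ≤ 93 for integer n.
n = 7 gives 91 ≤ 93, while n = 8 gives 120 > 93; so the answer is index 7.

7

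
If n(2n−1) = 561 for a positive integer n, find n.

17

Set n(2n−1) = 561, giving 2n² − n − 561 = 0.
So n = (1 + 67) / 4 = 68/4 = 17.
Check: 17·(2·17 − 1) = 561. ✓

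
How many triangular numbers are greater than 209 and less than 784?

20

The n-th triangular number is n(n+1)/2.
Smallest index with value > 209: n = 20 (giving 210).
Largest index with value < 784: n = 39 (giving 780).
Indices 20 through 39: 20 terms.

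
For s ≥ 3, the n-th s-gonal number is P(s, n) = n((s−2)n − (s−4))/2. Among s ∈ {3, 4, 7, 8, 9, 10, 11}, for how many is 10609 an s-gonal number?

s = 3: P(3, 145) = 10585 and P(3, 146) = 10731; 10609 is not s-gonal.
s = 4: P(4, 103) = 10609. ✓
s = 7: P(7, 65) = 10465 and P(7, 66) = 10791; 10609 is not s-gonal.
s = 8: P(8, 59) = 10325 and P(8, 60) = 10680; 10609 is not s-gonal.
s = 9: P(9, 55) = 10450 and P(9, 56) = 10836; 10609 is not s-gonal.
s = 10: P(10, 51) = 10251 and P(10, 52) = 10660; 10609 is not s-gonal.
s = 11: P(11, 48) = 10200 and P(11, 49) = 10633; 10609 is not s-gonal.
Hits: s ∈ {4} → 1.

1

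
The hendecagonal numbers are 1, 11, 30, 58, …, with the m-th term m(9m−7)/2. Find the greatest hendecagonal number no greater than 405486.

Solve n(9n−7)/2 ≤ 405486 for integer n.
n = 300 gives 403950 ≤ 405486, while n = 301 gives 406651 > 405486; so the answer is 403950.

403950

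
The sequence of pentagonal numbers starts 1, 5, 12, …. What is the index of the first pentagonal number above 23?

Solve n(3n−1)/2 > 23 for integer n.
The largest n with value ≤ 23 is 4 (since 22 ≤ 23 < 35), so the first above is n = 5, value 35.

5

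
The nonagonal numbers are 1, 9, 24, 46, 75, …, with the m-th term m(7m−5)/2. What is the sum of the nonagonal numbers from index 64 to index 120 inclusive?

1729456

Σ i(7i−5)/2 = (7Σi² − 5Σi) / 2 over i = 64..120.
Σi = 7260 − 2016 = 5244 and Σi² = 583220 − 85344 = 497876.
(7·497876 − 5·5244) / 2 = 3458912/2 = 1729456.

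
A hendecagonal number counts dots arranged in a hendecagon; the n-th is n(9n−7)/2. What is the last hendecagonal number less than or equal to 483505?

482980

Solve n(9n−7)/2 ≤ 483505 for integer n.
n = 328 gives 482980 ≤ 483505, while n = 329 gives 485933 > 483505; so the answer is 482980.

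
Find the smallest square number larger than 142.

144

Solve n² > 142 for integer n.
The largest n with value ≤ 142 is 11 (since 121 ≤ 142 < 144), so the first above is n = 12, value 144.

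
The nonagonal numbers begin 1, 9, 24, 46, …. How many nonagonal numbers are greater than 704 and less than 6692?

The n-th nonagonal number is n(7n−5)/2.
Smallest index with value > 704: n = 15 (giving 750).
Largest index with value < 6692: n = 44 (giving 6666).
Indices 15 through 44: 30 terms.

30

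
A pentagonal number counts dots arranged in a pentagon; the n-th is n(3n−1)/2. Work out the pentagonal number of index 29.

29·(3·29 − 1)/2 = 29·86/2 = 29·43 = 1247.

1247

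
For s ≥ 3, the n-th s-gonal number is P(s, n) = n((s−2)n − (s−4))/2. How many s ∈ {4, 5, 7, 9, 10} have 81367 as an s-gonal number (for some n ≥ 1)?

s = 4: P(4, 285) = 81225 and P(4, 286) = 81796; 81367 is not s-gonal.
s = 5: P(5, 233) = 81317 and P(5, 234) = 82017; 81367 is not s-gonal.
s = 7: P(7, 180) = 80730 and P(7, 181) = 81631; 81367 is not s-gonal.
s = 9: P(9, 152) = 80484 and P(9, 153) = 81549; 81367 is not s-gonal.
s = 10: P(10, 143) = 81367. ✓
Hits: s ∈ {10} → 1.

1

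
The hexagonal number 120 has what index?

8

Set n(2n−1) = 120, giving 2n² − n − 120 = 0.
So n = (1 + 31) / 4 = 32/4 = 8.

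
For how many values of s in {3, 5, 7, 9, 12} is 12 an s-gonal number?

2

s = 3: P(3, 4) = 10 and P(3, 5) = 15; 12 is not s-gonal.
s = 5: P(5, 3) = 12. ✓
s = 7: P(7, 2) = 7 and P(7, 3) = 18; 12 is not s-gonal.
s = 9: P(9, 2) = 9 and P(9, 3) = 24; 12 is not s-gonal.
s = 12: P(12, 2) = 12. ✓
Hits: s ∈ {5, 12} → 2.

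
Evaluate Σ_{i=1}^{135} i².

829260

Σ_{i=1}^{135} i² = 135·136·271/6 = 829260.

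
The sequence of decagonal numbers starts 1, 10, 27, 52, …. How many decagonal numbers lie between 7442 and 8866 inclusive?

The n-th decagonal number is n(4n−3).
Smallest index with value ≥ 7442: n = 44 (giving 7612).
Largest index with value ≤ 8866: n = 47 (giving 8695).
Indices 44 through 47: 4 terms.

4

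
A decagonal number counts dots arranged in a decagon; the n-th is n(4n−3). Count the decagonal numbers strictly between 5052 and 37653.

The n-th decagonal number is n(4n−3).
Smallest index with value > 5052: n = 36 (giving 5076).
Largest index with value < 37653: n = 97 (giving 37345).
Indices 36 through 97: 62 terms.

62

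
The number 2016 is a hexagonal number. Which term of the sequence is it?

Set n(2n−1) = 2016, giving 2n² − n − 2016 = 0.
The discriminant is 1 + 8·2016 = 16129, and √16129 = 127.
So n = (1 + 127) / 4 = 128/4 = 32.
Check: 32·(2·32 − 1) = 2016. ✓

32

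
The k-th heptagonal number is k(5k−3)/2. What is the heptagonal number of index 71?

The 71st heptagonal number is n(5n−3)/2 with n = 71.
71·(5·71 − 3)/2 = 71·352/2 = 71·176 = 12496.

12496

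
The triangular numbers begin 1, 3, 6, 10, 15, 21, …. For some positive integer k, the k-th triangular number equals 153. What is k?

17

Set n(n+1)/2 = 153, giving n² + n − 306 = 0.
The discriminant is 1 + 8·153 = 1225, and √1225 = 35.
So n = (-1 + 35) / 2 = 34/2 = 17.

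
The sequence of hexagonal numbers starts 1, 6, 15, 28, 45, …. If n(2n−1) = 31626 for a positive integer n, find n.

Set n(2n−1) = 31626, giving 2n² − n − 31626 = 0.
The discriminant is 1 + 8·31626 = 253009, and √253009 = 503.
So n = (1 + 503) / 4 = 504/4 = 126.

126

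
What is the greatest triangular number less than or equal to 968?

Solve n(n+1)/2 ≤ 968 for integer n.
n = 43 gives 946 ≤ 968, while n = 44 gives 990 > 968; so the answer is 946.

946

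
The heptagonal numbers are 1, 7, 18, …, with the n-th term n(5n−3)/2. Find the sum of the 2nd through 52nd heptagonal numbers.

Σ i(5i−3)/2 = (5Σi² − 3Σi) / 2 over i = 2..52.
Σi = 1378 − 1 = 1377 and Σi² = 48230 − 1 = 48229.
(5·48229 − 3·1377) / 2 = 237014/2 = 118507.

118507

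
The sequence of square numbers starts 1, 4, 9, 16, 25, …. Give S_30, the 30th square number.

900

The 30th square number is n² with n = 30.
30² = 900.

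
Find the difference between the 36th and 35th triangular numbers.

36

Consecutive triangular numbers differ by n: T_{36} − T_{35} = 36.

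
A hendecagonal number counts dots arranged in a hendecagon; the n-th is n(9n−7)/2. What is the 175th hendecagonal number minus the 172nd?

4674

175·(9·175 − 7)/2 = 137200 and 172·(9·172 − 7)/2 = 132526.
Difference: 137200 − 132526 = 4674.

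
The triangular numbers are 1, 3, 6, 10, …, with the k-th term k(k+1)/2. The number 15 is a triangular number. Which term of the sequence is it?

Set n(n+1)/2 = 15, giving n² + n − 30 = 0.
The discriminant is 1 + 8·15 = 121, and √121 = 11.
So n = (-1 + 11) / 2 = 10/2 = 5.

5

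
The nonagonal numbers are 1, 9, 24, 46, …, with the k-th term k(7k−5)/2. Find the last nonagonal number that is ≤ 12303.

Solve n(7n−5)/2 ≤ 12303 for integer n.
n = 59 gives 12036 ≤ 12303, while n = 60 gives 12450 > 12303; so the answer is 12036.

12036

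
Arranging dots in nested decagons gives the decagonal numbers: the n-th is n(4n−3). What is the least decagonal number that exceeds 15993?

Solve n(4n−3) > 15993 for integer n.
The largest n with value ≤ 15993 is 63 (since 15687 ≤ 15993 < 16192), so the first above is n = 64, value 16192.

16192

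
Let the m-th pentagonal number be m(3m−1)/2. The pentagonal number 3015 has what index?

Set n(3n−1)/2 = 3015, giving 3n² − n − 6030 = 0.
The discriminant is 1 + 24·3015 = 72361, and √72361 = 269.
So n = (1 + 269) / 6 = 270/6 = 45.

45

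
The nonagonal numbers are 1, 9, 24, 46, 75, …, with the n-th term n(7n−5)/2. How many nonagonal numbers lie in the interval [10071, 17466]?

18

The n-th nonagonal number is n(7n−5)/2.
Smallest index with value ≥ 10071: n = 54 (giving 10071).
Largest index with value ≤ 17466: n = 71 (giving 17466).
Indices 54 through 71: 18 terms.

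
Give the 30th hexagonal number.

1770

The 30th hexagonal number is n(2n−1) with n = 30.
30·(2·30 − 1) = 30·59 = 1770.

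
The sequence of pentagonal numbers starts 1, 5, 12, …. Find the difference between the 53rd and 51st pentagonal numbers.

53·(3·53 − 1)/2 = 4187 and 51·(3·51 − 1)/2 = 3876.
Difference: 4187 − 3876 = 311.

311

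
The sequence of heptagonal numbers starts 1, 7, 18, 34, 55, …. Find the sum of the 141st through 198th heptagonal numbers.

Σ i(5i−3)/2 = (5Σi² − 3Σi) / 2 over i = 141..198.
Σi = 19701 − 9870 = 9831 and Σi² = 2607099 − 924490 = 1682609.
(5·1682609 − 3·9831) / 2 = 8383552/2 = 4191776.

4191776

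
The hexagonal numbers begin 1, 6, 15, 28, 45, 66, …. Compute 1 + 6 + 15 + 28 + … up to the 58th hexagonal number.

Σ i(2i−1) = 2Σi² − Σi over i = 1..58.
Σi = 1711 and Σi² = 66729.
2·66729 − 1·1711 = 131747.

131747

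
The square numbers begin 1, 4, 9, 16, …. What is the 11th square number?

121

11² = 121.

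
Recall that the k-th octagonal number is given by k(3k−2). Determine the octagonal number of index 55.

55·(3·55 − 2) = 55·163 = 8965.

8965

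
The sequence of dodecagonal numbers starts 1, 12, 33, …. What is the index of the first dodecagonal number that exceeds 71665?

Solve n(5n−4) > 71665 for integer n.
The largest n with value ≤ 71665 is 120 (since 71520 ≤ 71665 < 72721), so the first above is n = 121, value 72721.

121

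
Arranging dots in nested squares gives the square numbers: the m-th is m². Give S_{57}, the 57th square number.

3249

57² = 3249.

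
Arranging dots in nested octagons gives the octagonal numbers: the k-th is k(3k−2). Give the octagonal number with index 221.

146081

221·(3·221 − 2) = 221·661 = 146081.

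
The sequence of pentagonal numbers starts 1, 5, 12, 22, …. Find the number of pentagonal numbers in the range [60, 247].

7

The n-th pentagonal number is n(3n−1)/2.
Smallest index with value ≥ 60: n = 7 (giving 70).
Largest index with value ≤ 247: n = 13 (giving 247).
Indices 7 through 13: 7 terms.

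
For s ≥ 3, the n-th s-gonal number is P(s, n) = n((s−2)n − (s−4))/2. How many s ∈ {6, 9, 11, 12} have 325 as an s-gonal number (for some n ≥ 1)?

s = 6: P(6, 13) = 325. ✓
s = 9: P(9, 10) = 325. ✓
s = 11: P(11, 8) = 260 and P(11, 9) = 333; 325 is not s-gonal.
s = 12: P(12, 8) = 288 and P(12, 9) = 369; 325 is not s-gonal.
Hits: s ∈ {6, 9} → 2.

2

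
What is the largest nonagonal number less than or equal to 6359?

Solve n(7n−5)/2 ≤ 6359 for integer n.
n = 42 gives 6069 ≤ 6359, while n = 43 gives 6364 > 6359; so the answer is 6069.

6069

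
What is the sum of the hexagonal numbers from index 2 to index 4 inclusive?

49

Σ i(2i−1) = 2Σi² − Σi over i = 2..4.
Σi = 10 − 1 = 9 and Σi² = 30 − 1 = 29.
2·29 − 1·9 = 49.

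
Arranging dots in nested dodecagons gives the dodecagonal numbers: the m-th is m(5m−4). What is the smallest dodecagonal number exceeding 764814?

Solve n(5n−4) > 764814 for integer n.
The largest n with value ≤ 764814 is 391 (since 762841 ≤ 764814 < 766752), so the first above is n = 392, value 766752.

766752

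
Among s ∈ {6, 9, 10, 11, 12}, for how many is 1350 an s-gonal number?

1

s = 6: P(6, 26) = 1326 and P(6, 27) = 1431; 1350 is not s-gonal.
s = 9: P(9, 20) = 1350. ✓
s = 10: P(10, 18) = 1242 and P(10, 19) = 1387; 1350 is not s-gonal.
s = 11: P(11, 17) = 1241 and P(11, 18) = 1395; 1350 is not s-gonal.
s = 12: P(12, 16) = 1216 and P(12, 17) = 1377; 1350 is not s-gonal.
Hits: s ∈ {9} → 1.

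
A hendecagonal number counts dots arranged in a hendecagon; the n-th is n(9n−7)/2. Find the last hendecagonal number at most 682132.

679583

Solve n(9n−7)/2 ≤ 682132 for integer n.
n = 389 gives 679583 ≤ 682132, while n = 390 gives 683085 > 682132; so the answer is 679583.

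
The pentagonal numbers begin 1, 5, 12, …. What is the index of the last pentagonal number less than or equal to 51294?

185

Solve n(3n−1)/2 ≤ 51294 for integer n.
n = 185 gives 51245 ≤ 51294, while n = 186 gives 51801 > 51294; so the answer is index 185.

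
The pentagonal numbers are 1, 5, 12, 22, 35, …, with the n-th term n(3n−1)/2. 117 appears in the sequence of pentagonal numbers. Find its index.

Set n(3n−1)/2 = 117, giving 3n² − n − 234 = 0.
The discriminant is 1 + 24·117 = 2809, and √2809 = 53.
So n = (1 + 53) / 6 = 54/6 = 9.
Check: 9·(3·9 − 1)/2 = 117. ✓

9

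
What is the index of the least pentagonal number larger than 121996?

Solve n(3n−1)/2 > 121996 for integer n.
The largest n with value ≤ 121996 is 285 (since 121695 ≤ 121996 < 122551), so the first above is n = 286, value 122551.

286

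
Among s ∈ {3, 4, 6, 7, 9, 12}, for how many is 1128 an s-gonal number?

2

s = 3: P(3, 47) = 1128. ✓
s = 4: P(4, 33) = 1089 and P(4, 34) = 1156; 1128 is not s-gonal.
s = 6: P(6, 24) = 1128. ✓
s = 7: P(7, 21) = 1071 and P(7, 22) = 1177; 1128 is not s-gonal.
s = 9: P(9, 18) = 1089 and P(9, 19) = 1216; 1128 is not s-gonal.
s = 12: P(12, 15) = 1065 and P(12, 16) = 1216; 1128 is not s-gonal.
Hits: s ∈ {3, 6} → 2.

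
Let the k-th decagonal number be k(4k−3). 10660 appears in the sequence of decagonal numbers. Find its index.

52

Set n(4n−3) = 10660, giving 4n² − 3n − 10660 = 0.
The discriminant is 9 + 16·10660 = 170569, and √170569 = 413.
So n = (3 + 413) / 8 = 416/8 = 52.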